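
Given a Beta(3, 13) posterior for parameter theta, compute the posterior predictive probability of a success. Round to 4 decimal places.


For a Beta-Bernoulli model, the predictive probability is the mean:
P(success) = 3/(3+13) = 3/16 = 0.1875

0.1875


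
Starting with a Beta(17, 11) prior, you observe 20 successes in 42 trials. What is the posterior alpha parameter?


For a Beta-Binomial conjugate model:
Posterior alpha = prior alpha + number of successes
= 17 + 20 = 37

37


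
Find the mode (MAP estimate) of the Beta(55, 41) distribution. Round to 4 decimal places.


For Beta(a,b) with a,b > 1:
Mode = (a-1)/(a+b-2) = (55-1)/(96-2)
= 54/94 = 0.5745

0.5745


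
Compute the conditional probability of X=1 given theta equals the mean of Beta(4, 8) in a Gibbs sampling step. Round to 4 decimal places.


Mean of Beta(4, 8) = 0.3333
P(X=1 | theta=0.3333) = 0.3333

0.3333


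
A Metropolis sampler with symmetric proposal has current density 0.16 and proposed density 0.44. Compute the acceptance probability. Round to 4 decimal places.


For symmetric proposals, acceptance = min(1, pi(x*)/pi(x))
= min(1, 0.44/0.16)
= min(1, 2.75) = 1.0

1.0


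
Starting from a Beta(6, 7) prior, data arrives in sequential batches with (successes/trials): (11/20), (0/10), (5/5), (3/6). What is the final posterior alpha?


In sequential Bayesian updating, we sum all successes.
Total successes = 19
Final alpha = 6 + 19 = 25

25


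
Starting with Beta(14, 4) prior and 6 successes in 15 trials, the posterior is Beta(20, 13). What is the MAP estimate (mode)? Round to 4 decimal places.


The mode of Beta(a, b) when a > 1 and b > 1 is (a-1)/(a+b-2)
= (20 - 1) / (20 + 13 - 2)
= 19 / 31
= 0.6129

0.6129


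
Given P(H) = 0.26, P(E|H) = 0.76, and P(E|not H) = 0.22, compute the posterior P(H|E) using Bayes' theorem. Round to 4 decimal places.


By Bayes' theorem: P(H|E) = P(E|H)*P(H) / P(E)
P(E) = P(E|H)*P(H) + P(E|not H)*P(not H)
P(E) = 0.76*0.26 + 0.22*0.74 = 0.3604
P(H|E) = 0.76*0.26 / 0.3604 = 0.5483

0.5483


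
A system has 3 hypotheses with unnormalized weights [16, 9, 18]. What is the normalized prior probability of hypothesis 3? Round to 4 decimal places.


The normalized prior is the weight divided by the total.
Total weight = 43
P(H3) = 18 / 43 = 0.4186

0.4186


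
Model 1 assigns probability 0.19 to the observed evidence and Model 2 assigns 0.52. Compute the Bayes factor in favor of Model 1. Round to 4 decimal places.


BF = P(data|M1) / P(data|M2)
= 0.19 / 0.52 = 0.3654

0.3654


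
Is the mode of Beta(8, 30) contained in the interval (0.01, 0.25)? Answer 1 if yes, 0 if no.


Mode = (a-1)/(a+b-2) = 7/36 = 0.1944
Interval: (0.01, 0.25)
Contains mode? 1

1


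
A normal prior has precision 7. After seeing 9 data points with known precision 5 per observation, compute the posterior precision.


In the conjugate normal model, precisions add:
tau_posterior = tau_prior + n * tau_data
= 7 + 9*5 = 52

52


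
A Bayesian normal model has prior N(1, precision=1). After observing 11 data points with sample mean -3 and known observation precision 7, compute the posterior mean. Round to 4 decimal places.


Posterior mean = (prior_precision * prior_mean + n * data_precision * data_mean) / (prior_precision + n * data_precision)
Numerator = 1*1 + 11*7*-3 = -230
Denominator = 1 + 11*7 = 78
Posterior mean = -2.9487

-2.9487


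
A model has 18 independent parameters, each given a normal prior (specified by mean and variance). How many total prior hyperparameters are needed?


Each normal prior needs 2 hyperparameters (mean and variance).
Total = 2 * 18 = 36

36


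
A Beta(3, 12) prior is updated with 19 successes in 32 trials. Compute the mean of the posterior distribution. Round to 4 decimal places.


After update: Beta(22, 25)
Mean = 22 / (22 + 25) = 22 / 47
= 0.4681

0.4681


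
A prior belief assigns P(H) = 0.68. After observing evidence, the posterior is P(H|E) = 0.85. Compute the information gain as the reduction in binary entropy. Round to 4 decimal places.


H(prior) = -0.68*log2(0.68) - 0.32*log2(0.32)
= 0.9044
H(post) = -0.85*log2(0.85) - 0.15*log2(0.15)
= 0.6098
IG = 0.9044 - 0.6098 = 0.2945

0.2945


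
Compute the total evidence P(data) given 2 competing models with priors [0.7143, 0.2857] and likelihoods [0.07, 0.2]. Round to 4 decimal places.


Marginal likelihood = sum P(model_i) * P(data|model_i)
Model 1: 0.7143 * 0.07 = 0.05
Model 2: 0.2857 * 0.2 = 0.0571
Total = 0.1071

0.1071


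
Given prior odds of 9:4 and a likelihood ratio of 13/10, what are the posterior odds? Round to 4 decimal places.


Posterior odds = prior odds * LR
Prior odds = 9/4 = 2.25
LR = 13/10 = 1.3
Posterior odds = 2.25 * 1.3 = 2.925

2.925


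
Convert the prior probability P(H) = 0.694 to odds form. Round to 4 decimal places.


P(not H) = 1 - 0.694 = 0.306
Odds = 0.694 / 0.306 = 2.268

2.268


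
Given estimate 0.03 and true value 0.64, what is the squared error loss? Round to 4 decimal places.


Squared error = (estimate - true)^2
Difference = -0.61
Loss = -0.61^2 = 0.3721

0.3721


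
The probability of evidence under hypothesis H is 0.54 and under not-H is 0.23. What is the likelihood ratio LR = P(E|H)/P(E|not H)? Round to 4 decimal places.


LR = 0.54 / 0.23
= 2.3478

2.3478


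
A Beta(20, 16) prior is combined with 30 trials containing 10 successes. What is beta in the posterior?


In conjugate updating:
beta_posterior = beta_prior + (n - k)
= 16 + (30 - 10)
= 16 + 20 = 36

36


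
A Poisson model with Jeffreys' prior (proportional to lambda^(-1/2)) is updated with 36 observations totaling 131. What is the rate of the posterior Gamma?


Posterior = Gamma(0.5 + S, n)
= Gamma(0.5 + 131, 36)
Posterior rate = 0 + n = 36

36.0


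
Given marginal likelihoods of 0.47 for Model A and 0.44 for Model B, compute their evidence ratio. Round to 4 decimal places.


Ratio = ML(A) / ML(B) = 0.47/0.44
= 1.0682

1.0682


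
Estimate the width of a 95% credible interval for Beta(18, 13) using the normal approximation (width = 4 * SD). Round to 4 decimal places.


For Beta(a,b): Var = ab/((a+b)^2(a+b+1))
Var = 0.0076, SD = 0.0872
Approximate 95% CI width = 4 * 0.0872 = 0.3489

0.3489


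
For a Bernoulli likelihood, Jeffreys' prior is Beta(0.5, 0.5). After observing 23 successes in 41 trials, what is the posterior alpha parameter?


Jeffreys' prior for Bernoulli is Beta(0.5, 0.5).
Posterior is Beta(0.5 + k, 0.5 + n - k).
Posterior alpha = 0.5 + k = 0.5 + 23 = 23.5

23.5


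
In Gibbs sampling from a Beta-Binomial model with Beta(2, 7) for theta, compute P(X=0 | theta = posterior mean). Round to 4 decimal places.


Posterior mean = alpha/(alpha+beta) = 2/9 = 0.2222
P(X=0|theta=mean) = 1 - theta = 0.7778

0.7778


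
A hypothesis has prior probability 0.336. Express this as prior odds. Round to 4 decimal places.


Odds = P(H) / P(not H) = 0.336 / 0.664
= 0.506

0.506


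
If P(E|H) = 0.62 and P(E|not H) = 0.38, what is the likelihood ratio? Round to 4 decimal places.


Likelihood ratio = P(E|H) / P(E|not H)
= 0.62 / 0.38
= 1.6316

1.6316


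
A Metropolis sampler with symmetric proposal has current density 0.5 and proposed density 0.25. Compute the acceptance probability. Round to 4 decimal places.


For symmetric proposals, acceptance = min(1, pi(x*)/pi(x))
= min(1, 0.25/0.5)
= min(1, 0.5) = 0.5

0.5


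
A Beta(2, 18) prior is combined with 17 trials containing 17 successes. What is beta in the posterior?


In conjugate updating:
beta_posterior = beta_prior + (n - k)
= 18 + (17 - 17)
= 18 + 0 = 18

18


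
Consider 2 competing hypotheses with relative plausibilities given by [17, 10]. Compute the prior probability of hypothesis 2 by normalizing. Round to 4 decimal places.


Sum of weights = 17 + 10 = 27
Normalized prior for H2 = 10 / 27
= 0.3704

0.3704


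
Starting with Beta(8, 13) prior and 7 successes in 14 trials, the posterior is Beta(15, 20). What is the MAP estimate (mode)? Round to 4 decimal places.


The mode of Beta(a, b) when a > 1 and b > 1 is (a-1)/(a+b-2)
= (15 - 1) / (15 + 20 - 2)
= 14 / 33
= 0.4242

0.4242


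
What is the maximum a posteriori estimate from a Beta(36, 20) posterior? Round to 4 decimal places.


The MAP estimate equals the mode of the distribution.
Mode of Beta(a,b) = (a-1)/(a+b-2)
= 35/54
= 0.6481

0.6481


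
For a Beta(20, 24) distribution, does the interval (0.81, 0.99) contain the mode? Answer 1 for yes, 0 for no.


Mode of Beta(a,b) = (a-1)/(a+b-2)
= (20-1)/(20+24-2) = 0.4524
Check: 0.81 <= 0.4524 <= 0.99?
Result: 0

0


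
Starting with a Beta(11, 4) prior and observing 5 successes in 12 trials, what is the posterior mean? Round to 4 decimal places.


Posterior parameters: alpha = 11 + 5 = 16
beta = 4 + 7 = 11
Posterior mean = alpha / (alpha + beta) = 16 / 27
= 0.5926

0.5926


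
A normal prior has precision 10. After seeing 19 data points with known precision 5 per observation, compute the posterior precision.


In the conjugate normal model, precisions add:
tau_posterior = tau_prior + n * tau_data
= 10 + 19*5 = 105

105


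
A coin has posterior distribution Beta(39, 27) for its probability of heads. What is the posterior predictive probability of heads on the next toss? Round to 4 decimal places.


Posterior predictive = E[theta] = alpha/(alpha+beta)
= 39/66
= 0.5909

0.5909


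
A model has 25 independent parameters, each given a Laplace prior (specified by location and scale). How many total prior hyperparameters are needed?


Each Laplace prior needs 2 hyperparameters (location and scale).
Total = 2 * 25 = 50

50


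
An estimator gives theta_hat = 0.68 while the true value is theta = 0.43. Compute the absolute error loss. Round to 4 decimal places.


The absolute error loss is |theta_hat - theta|
= |0.68 - 0.43|
= 0.25

0.25


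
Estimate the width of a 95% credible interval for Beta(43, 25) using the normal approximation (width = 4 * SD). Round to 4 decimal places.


For Beta(a,b): Var = ab/((a+b)^2(a+b+1))
Var = 0.0034, SD = 0.058
Approximate 95% CI width = 4 * 0.058 = 0.2322

0.2322


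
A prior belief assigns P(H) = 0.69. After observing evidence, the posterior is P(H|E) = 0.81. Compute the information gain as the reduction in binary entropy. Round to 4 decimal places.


H(prior) = -0.69*log2(0.69) - 0.31*log2(0.31)
= 0.8932
H(post) = -0.81*log2(0.81) - 0.19*log2(0.19)
= 0.7015
IG = 0.8932 - 0.7015 = 0.1917

0.1917


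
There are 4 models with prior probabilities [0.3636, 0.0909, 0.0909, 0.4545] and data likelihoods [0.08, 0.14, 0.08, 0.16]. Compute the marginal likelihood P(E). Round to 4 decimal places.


P(E) = sum over models of P(M_i) * P(E|M_i)
= 0.3636*0.08 + 0.0909*0.14 + 0.0909*0.08 + 0.4545*0.16
= 0.1218

0.1218


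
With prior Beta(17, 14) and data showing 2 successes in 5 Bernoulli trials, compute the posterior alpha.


Conjugate update: alpha_posterior = alpha_prior + k
= 17 + 2 = 19

19


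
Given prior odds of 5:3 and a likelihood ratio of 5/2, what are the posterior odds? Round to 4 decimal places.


Posterior odds = prior odds * LR
Prior odds = 5/3 = 1.6667
LR = 5/2 = 2.5
Posterior odds = 1.6667 * 2.5 = 4.1667

4.1667


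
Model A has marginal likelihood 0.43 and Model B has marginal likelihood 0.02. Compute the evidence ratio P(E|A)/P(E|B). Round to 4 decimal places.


Evidence ratio = P(E|A) / P(E|B)
= 0.43 / 0.02
= 21.5

21.5


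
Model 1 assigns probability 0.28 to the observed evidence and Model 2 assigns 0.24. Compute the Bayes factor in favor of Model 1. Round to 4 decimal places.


BF = P(data|M1) / P(data|M2)
= 0.28 / 0.24 = 1.1667

1.1667


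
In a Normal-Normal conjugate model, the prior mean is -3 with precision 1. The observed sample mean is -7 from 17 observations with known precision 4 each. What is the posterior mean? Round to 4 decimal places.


Posterior precision = tau0 + n*tau = 1 + 17*4 = 69
Posterior mean = (tau0*mu0 + n*tau*xbar) / posterior_precision
= (1*-3 + 17*4*-7) / 69
= -479 / 69 = -6.942

-6.942


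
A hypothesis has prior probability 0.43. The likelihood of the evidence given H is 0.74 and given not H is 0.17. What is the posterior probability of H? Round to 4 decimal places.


Using Bayes' theorem:
P(E) = 0.43 * 0.74 + 0.57 * 0.17
P(E) = 0.4151
P(H|E) = (0.43 * 0.74) / 0.4151 = 0.7666

0.7666


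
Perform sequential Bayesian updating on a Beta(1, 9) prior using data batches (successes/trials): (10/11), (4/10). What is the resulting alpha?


Accumulate successes: 14
Posterior alpha = prior alpha + sum of successes
= 1 + 14 = 15

15


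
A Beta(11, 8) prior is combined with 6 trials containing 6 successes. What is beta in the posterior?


In conjugate updating:
beta_posterior = beta_prior + (n - k)
= 8 + (6 - 6)
= 8 + 0 = 8

8


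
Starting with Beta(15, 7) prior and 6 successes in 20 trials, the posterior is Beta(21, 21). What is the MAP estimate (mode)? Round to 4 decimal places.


The mode of Beta(a, b) when a > 1 and b > 1 is (a-1)/(a+b-2)
= (21 - 1) / (21 + 21 - 2)
= 20 / 40
= 0.5

0.5


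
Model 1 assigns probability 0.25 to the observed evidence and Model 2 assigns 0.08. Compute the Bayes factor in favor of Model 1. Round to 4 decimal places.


BF = P(data|M1) / P(data|M2)
= 0.25 / 0.08 = 3.125

3.125


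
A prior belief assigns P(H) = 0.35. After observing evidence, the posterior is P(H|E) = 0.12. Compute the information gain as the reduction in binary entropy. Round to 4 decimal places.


H(prior) = -0.35*log2(0.35) - 0.65*log2(0.65)
= 0.9341
H(post) = -0.12*log2(0.12) - 0.88*log2(0.88)
= 0.5294
IG = 0.9341 - 0.5294 = 0.4047

0.4047


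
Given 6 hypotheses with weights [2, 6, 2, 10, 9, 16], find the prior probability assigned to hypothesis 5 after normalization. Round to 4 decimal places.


To normalize, divide each weight by the sum of all weights.
Sum = 45
Prior(H5) = 9/45 = 0.2

0.2


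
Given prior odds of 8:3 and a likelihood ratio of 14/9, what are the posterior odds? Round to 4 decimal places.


Posterior odds = prior odds * LR
Prior odds = 8/3 = 2.6667
LR = 14/9 = 1.5556
Posterior odds = 2.6667 * 1.5556 = 4.1481

4.1481


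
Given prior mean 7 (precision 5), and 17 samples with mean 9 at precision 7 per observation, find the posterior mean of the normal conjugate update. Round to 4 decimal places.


The posterior mean is a precision-weighted average of prior and data.
Post. prec. = 5 + 119 = 124
Post. mean = (35 + 1071)/124 = 1106/124 = 8.9194

8.9194


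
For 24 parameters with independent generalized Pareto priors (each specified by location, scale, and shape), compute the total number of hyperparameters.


A generalized Pareto prior has 3 hyperparameters per parameter.
Total = 24 * 3 = 72

72


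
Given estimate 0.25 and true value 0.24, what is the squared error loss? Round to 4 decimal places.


Squared error = (estimate - true)^2
Difference = 0.01
Loss = 0.01^2 = 0.0001

0.0001


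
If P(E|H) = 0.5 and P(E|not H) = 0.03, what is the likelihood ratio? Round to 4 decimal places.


Likelihood ratio = P(E|H) / P(E|not H)
= 0.5 / 0.03
= 16.6667

16.6667


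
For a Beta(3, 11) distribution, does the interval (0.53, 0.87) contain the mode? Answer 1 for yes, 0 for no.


Mode of Beta(a,b) = (a-1)/(a+b-2)
= (3-1)/(3+11-2) = 0.1667
Check: 0.53 <= 0.1667 <= 0.87?
Result: 0

0


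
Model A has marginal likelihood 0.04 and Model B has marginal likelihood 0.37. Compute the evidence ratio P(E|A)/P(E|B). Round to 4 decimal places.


Evidence ratio = P(E|A) / P(E|B)
= 0.04 / 0.37
= 0.1081

0.1081


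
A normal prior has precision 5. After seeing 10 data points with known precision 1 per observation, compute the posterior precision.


In the conjugate normal model, precisions add:
tau_posterior = tau_prior + n * tau_data
= 5 + 10*1 = 15

15


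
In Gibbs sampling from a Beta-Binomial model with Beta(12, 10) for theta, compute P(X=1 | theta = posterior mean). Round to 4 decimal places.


Posterior mean = alpha/(alpha+beta) = 12/22 = 0.5455
P(X=1|theta=mean) = theta = 0.5455

0.5455


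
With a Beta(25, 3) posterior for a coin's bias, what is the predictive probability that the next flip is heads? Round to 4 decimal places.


The predictive probability equals the posterior mean.
P(next = heads) = alpha / (alpha + beta)
= 25 / 28 = 0.8929

0.8929


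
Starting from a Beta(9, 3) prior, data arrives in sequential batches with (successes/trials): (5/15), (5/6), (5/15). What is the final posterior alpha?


In sequential Bayesian updating, we sum all successes.
Total successes = 15
Final alpha = 9 + 15 = 24

24


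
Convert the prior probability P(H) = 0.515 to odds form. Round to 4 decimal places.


P(not H) = 1 - 0.515 = 0.485
Odds = 0.515 / 0.485 = 1.0619

1.0619


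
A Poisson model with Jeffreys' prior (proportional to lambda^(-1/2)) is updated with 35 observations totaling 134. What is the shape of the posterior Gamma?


Posterior = Gamma(0.5 + S, n)
= Gamma(0.5 + 134, 35)
Posterior shape = 0.5 + S = 0.5 + 134 = 134.5

134.5


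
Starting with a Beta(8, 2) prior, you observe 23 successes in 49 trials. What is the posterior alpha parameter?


For a Beta-Binomial conjugate model:
Posterior alpha = prior alpha + number of successes
= 8 + 23 = 31

31


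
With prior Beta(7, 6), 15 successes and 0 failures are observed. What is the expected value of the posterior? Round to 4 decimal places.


Posterior = Beta(22, 6)
E[theta] = alpha/(alpha+beta)
= 22/28 = 0.7857

0.7857


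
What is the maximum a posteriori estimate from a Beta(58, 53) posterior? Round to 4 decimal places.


The MAP estimate equals the mode of the distribution.
Mode of Beta(a,b) = (a-1)/(a+b-2)
= 57/109
= 0.5229

0.5229


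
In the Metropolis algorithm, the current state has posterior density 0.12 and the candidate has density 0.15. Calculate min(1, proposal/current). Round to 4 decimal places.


Ratio = 0.15/0.12 = 1.25
Acceptance probability = min(1, 1.25)
= 1.0

1.0


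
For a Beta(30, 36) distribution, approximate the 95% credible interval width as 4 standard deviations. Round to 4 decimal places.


Variance of Beta(a,b) = ab / ((a+b)^2 * (a+b+1))
= 30*36 / ((66)^2 * 67)
= 0.0037
SD = sqrt(0.0037) = 0.0608
Width = 4 * SD = 0.2433

0.2433


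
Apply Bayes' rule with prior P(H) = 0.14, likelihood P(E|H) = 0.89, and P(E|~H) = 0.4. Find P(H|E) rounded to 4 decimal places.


Step 1: Compute marginal P(E) = P(E|H)P(H) + P(E|~H)P(~H)
= 0.89*0.14 + 0.4*0.86 = 0.4686
Step 2: P(H|E) = P(E|H)P(H)/P(E) = 0.1246/0.4686
= 0.2659

0.2659


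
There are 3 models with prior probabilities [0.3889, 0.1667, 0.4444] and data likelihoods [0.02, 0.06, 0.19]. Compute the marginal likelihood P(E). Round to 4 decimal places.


P(E) = sum over models of P(M_i) * P(E|M_i)
= 0.3889*0.02 + 0.1667*0.06 + 0.4444*0.19
= 0.1022

0.1022


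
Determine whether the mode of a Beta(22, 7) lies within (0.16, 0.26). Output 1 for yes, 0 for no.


First find the mode: (a-1)/(a+b-2) = 0.7778
Is 0.7778 in (0.16, 0.26)? 0

0


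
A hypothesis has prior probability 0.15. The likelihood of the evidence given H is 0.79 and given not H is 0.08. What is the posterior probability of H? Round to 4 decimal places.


Using Bayes' theorem:
P(E) = 0.15 * 0.79 + 0.85 * 0.08
P(E) = 0.1865
P(H|E) = (0.15 * 0.79) / 0.1865 = 0.6354

0.6354


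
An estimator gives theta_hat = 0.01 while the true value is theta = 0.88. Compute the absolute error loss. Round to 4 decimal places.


The absolute error loss is |theta_hat - theta|
= |0.01 - 0.88|
= 0.87

0.87


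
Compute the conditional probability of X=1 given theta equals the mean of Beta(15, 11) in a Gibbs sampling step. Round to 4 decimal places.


Mean of Beta(15, 11) = 0.5769
P(X=1 | theta=0.5769) = 0.5769

0.5769


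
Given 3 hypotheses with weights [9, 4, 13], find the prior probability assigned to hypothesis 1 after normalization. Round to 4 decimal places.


To normalize, divide each weight by the sum of all weights.
Sum = 26
Prior(H1) = 9/26 = 0.3462

0.3462


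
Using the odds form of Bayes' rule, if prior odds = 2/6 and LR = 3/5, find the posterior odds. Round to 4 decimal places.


Bayes' rule in odds form: posterior odds = prior odds * LR
= (2 * 3) / (6 * 5)
= 6/30 = 0.2

0.2


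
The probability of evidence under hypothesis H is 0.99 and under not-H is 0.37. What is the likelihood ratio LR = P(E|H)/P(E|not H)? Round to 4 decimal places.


LR = 0.99 / 0.37
= 2.6757

2.6757


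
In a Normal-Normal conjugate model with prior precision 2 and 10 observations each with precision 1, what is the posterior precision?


Posterior precision = prior precision + n * observation precision
= 2 + 10 * 1
= 2 + 10 = 12

12


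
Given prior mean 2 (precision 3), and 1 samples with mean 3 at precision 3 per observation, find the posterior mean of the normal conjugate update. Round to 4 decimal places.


The posterior mean is a precision-weighted average of prior and data.
Post. prec. = 3 + 3 = 6
Post. mean = (6 + 9)/6 = 15/6 = 2.5

2.5


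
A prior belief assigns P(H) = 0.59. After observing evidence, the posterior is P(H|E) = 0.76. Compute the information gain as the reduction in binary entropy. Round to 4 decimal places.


H(prior) = -0.59*log2(0.59) - 0.41*log2(0.41)
= 0.9765
H(post) = -0.76*log2(0.76) - 0.24*log2(0.24)
= 0.795
IG = 0.9765 - 0.795 = 0.1815

0.1815


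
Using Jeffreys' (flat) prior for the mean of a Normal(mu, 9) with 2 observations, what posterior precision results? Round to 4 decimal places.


Flat prior means prior precision is 0.
Posterior precision = n / sigma^2 = 2/9 = 0.2222

0.2222


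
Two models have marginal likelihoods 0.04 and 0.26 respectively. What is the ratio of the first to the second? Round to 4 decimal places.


Evidence ratio = 0.04 / 0.26
= 0.1538

0.1538


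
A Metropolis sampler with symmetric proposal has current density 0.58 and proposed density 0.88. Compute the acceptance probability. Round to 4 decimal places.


For symmetric proposals, acceptance = min(1, pi(x*)/pi(x))
= min(1, 0.88/0.58)
= min(1, 1.5172) = 1.0

1.0


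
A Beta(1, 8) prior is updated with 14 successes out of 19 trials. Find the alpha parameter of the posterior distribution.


In the Beta-Binomial conjugate update:
alpha_post = alpha_prior + successes
= 1 + 14
= 15

15


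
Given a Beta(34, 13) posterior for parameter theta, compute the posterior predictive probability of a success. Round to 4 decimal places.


For a Beta-Bernoulli model, the predictive probability is the mean:
P(success) = 34/(34+13) = 34/47 = 0.7234

0.7234


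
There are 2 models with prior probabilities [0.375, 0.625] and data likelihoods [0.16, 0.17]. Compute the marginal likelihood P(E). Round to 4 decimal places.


P(E) = sum over models of P(M_i) * P(E|M_i)
= 0.375*0.16 + 0.625*0.17
= 0.1663

0.1663


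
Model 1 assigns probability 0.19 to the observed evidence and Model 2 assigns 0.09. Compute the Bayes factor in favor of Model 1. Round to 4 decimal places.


BF = P(data|M1) / P(data|M2)
= 0.19 / 0.09 = 2.1111

2.1111


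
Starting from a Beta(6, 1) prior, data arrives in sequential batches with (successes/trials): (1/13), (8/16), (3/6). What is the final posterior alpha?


In sequential Bayesian updating, we sum all successes.
Total successes = 12
Final alpha = 6 + 12 = 18

18


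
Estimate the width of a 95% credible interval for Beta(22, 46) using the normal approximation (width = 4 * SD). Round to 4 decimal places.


For Beta(a,b): Var = ab/((a+b)^2(a+b+1))
Var = 0.0032, SD = 0.0563
Approximate 95% CI width = 4 * 0.0563 = 0.2253

0.2253


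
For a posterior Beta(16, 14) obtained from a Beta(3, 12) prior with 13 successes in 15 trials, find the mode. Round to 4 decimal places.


Mode = (alpha - 1) / (alpha + beta - 2)
= 15 / 28
= 0.5357

0.5357


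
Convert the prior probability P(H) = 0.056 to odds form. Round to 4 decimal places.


P(not H) = 1 - 0.056 = 0.944
Odds = 0.056 / 0.944 = 0.0593

0.0593


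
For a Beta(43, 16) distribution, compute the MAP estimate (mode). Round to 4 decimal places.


MAP = mode = (a-1)/(a+b-2)
= (43-1)/(43+16-2)
= 42/57 = 0.7368

0.7368


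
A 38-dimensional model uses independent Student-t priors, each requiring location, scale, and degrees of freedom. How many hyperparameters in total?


Per parameter: 3 (location, scale, and degrees of freedom).
Total = 38 * 3 = 114

114


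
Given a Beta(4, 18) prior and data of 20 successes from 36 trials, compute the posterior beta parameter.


Number of failures = 36 - 20 = 16
Posterior beta = 18 + 16 = 34

34


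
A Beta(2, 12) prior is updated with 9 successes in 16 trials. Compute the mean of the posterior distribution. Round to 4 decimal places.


After update: Beta(11, 19)
Mean = 11 / (11 + 19) = 11 / 30
= 0.3667

0.3667


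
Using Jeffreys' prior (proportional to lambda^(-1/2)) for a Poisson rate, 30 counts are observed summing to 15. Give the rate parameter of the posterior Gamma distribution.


Conjugate update: Gamma(prior_shape + S, prior_rate + n).
Prior shape = 0.5, prior rate = 0.
Posterior rate = 0 + n = 30

30.0


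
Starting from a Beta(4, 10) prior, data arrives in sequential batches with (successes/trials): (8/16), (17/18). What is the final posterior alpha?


In sequential Bayesian updating, we sum all successes.
Total successes = 25
Final alpha = 4 + 25 = 29

29


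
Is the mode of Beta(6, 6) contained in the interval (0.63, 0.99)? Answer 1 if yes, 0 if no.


Mode = (a-1)/(a+b-2) = 5/10 = 0.5
Interval: (0.63, 0.99)
Contains mode? 0

0


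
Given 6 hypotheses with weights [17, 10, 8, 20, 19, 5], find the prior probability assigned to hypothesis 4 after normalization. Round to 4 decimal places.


To normalize, divide each weight by the sum of all weights.
Sum = 79
Prior(H4) = 20/79 = 0.2532

0.2532


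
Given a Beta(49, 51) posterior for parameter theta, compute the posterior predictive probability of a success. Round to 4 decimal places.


For a Beta-Bernoulli model, the predictive probability is the mean:
P(success) = 49/(49+51) = 49/100 = 0.49

0.49


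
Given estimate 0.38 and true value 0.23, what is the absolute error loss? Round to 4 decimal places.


Absolute error = |estimate - true|
= |0.15| = 0.15

0.15


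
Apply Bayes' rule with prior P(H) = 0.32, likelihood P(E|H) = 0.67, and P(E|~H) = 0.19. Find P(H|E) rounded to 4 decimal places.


Step 1: Compute marginal P(E) = P(E|H)P(H) + P(E|~H)P(~H)
= 0.67*0.32 + 0.19*0.68 = 0.3436
Step 2: P(H|E) = P(E|H)P(H)/P(E) = 0.2144/0.3436
= 0.624

0.624


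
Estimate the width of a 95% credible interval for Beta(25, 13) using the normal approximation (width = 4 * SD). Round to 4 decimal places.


For Beta(a,b): Var = ab/((a+b)^2(a+b+1))
Var = 0.0058, SD = 0.076
Approximate 95% CI width = 4 * 0.076 = 0.3039

0.3039


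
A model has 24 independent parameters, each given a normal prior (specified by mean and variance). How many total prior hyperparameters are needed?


Each normal prior needs 2 hyperparameters (mean and variance).
Total = 2 * 24 = 48

48


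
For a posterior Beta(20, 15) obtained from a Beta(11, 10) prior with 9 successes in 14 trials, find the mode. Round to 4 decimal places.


Mode = (alpha - 1) / (alpha + beta - 2)
= 19 / 33
= 0.5758

0.5758


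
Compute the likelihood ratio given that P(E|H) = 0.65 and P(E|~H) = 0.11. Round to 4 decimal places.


LR = P(E|H) / P(E|~H)
= 0.65 / 0.11 = 5.9091

5.9091


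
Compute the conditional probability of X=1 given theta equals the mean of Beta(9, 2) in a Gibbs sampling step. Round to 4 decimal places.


Mean of Beta(9, 2) = 0.8182
P(X=1 | theta=0.8182) = 0.8182

0.8182


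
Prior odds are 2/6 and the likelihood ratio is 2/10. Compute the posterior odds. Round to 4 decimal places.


Posterior odds = prior odds * likelihood ratio
= (2/6) * (2/10)
= 4 / 60
= 0.0667

0.0667


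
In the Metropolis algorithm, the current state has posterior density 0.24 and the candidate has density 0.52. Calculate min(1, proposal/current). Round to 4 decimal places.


Ratio = 0.52/0.24 = 2.1667
Acceptance probability = min(1, 2.1667)
= 1.0

1.0


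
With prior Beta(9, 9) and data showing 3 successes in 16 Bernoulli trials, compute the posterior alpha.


Conjugate update: alpha_posterior = alpha_prior + k
= 9 + 3 = 12

12


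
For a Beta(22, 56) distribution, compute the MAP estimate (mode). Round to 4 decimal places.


MAP = mode = (a-1)/(a+b-2)
= (22-1)/(22+56-2)
= 21/76 = 0.2763

0.2763


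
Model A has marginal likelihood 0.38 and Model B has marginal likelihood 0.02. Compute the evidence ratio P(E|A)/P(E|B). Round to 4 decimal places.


Evidence ratio = P(E|A) / P(E|B)
= 0.38 / 0.02
= 19.0

19.0


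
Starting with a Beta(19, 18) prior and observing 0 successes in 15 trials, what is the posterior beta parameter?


Posterior beta = prior beta + failures
Failures = 15 - 0 = 15
beta_post = 18 + 15 = 33

33


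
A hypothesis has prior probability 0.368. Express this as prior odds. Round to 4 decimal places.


Odds = P(H) / P(not H) = 0.368 / 0.632
= 0.5823

0.5823


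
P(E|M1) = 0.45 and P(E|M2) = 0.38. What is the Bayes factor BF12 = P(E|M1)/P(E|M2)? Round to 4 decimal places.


Bayes factor BF12 = P(E|M1) / P(E|M2)
= 0.45 / 0.38
= 1.1842

1.1842


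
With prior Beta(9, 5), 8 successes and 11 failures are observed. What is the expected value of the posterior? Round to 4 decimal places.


Posterior = Beta(17, 16)
E[theta] = alpha/(alpha+beta)
= 17/33 = 0.5152

0.5152


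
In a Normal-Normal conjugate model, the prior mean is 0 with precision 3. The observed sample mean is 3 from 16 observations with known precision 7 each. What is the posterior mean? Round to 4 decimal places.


Posterior precision = tau0 + n*tau = 3 + 16*7 = 115
Posterior mean = (tau0*mu0 + n*tau*xbar) / posterior_precision
= (3*0 + 16*7*3) / 115
= 336 / 115 = 2.9217

2.9217


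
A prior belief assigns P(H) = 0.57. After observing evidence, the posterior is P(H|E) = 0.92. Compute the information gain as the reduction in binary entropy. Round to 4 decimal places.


H(prior) = -0.57*log2(0.57) - 0.43*log2(0.43)
= 0.9858
H(post) = -0.92*log2(0.92) - 0.08*log2(0.08)
= 0.4022
IG = 0.9858 - 0.4022 = 0.5836

0.5836


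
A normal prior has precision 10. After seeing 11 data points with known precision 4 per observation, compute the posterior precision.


In the conjugate normal model, precisions add:
tau_posterior = tau_prior + n * tau_data
= 10 + 11*4 = 54

54


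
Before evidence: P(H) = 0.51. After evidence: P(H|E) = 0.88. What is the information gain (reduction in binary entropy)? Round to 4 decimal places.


Prior entropy = 0.9997
Posterior entropy = 0.5294
Information gain = 0.9997 - 0.5294 = 0.4704

0.4704


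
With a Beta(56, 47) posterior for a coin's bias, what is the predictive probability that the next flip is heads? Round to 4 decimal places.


The predictive probability equals the posterior mean.
P(next = heads) = alpha / (alpha + beta)
= 56 / 103 = 0.5437

0.5437


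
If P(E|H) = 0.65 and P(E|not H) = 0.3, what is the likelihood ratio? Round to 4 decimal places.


Likelihood ratio = P(E|H) / P(E|not H)
= 0.65 / 0.3
= 2.1667

2.1667


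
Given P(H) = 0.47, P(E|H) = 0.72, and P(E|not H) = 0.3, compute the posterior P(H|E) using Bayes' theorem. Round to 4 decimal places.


By Bayes' theorem: P(H|E) = P(E|H)*P(H) / P(E)
P(E) = P(E|H)*P(H) + P(E|not H)*P(not H)
P(E) = 0.72*0.47 + 0.3*0.53 = 0.4974
P(H|E) = 0.72*0.47 / 0.4974 = 0.6803

0.6803


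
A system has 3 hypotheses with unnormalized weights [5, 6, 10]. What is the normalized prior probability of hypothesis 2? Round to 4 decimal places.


The normalized prior is the weight divided by the total.
Total weight = 21
P(H2) = 6 / 21 = 0.2857

0.2857


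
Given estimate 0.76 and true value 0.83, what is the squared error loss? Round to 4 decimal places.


Squared error = (estimate - true)^2
Difference = -0.07
Loss = -0.07^2 = 0.0049

0.0049


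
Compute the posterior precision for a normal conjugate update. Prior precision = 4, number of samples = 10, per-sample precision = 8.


tau_post = tau_0 + n * tau
= 4 + 10 * 8 = 84

84


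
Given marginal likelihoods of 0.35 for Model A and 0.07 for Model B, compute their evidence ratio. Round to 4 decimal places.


Ratio = ML(A) / ML(B) = 0.35/0.07
= 5.0

5.0


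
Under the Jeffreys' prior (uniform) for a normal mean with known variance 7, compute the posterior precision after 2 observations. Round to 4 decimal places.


Prior precision = 0 (flat prior).
Post. prec. = 0 + n/var = 2/7 = 0.2857

0.2857


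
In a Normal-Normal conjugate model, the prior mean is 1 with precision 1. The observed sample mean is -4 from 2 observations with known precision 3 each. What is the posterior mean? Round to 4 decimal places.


Posterior precision = tau0 + n*tau = 1 + 2*3 = 7
Posterior mean = (tau0*mu0 + n*tau*xbar) / posterior_precision
= (1*1 + 2*3*-4) / 7
= -23 / 7 = -3.2857

-3.2857


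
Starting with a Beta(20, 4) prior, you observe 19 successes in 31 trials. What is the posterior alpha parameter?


For a Beta-Binomial conjugate model:
Posterior alpha = prior alpha + number of successes
= 20 + 19 = 39

39


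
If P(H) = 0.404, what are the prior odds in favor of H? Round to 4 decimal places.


Prior odds = P(H) / (1 - P(H))
= 0.404 / 0.596
= 0.6779

0.6779


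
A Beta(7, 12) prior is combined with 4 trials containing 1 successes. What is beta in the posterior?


In conjugate updating:
beta_posterior = beta_prior + (n - k)
= 12 + (4 - 1)
= 12 + 3 = 15

15


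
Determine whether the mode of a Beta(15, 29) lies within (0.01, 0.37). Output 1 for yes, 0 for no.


First find the mode: (a-1)/(a+b-2) = 0.3333
Is 0.3333 in (0.01, 0.37)? 1

1


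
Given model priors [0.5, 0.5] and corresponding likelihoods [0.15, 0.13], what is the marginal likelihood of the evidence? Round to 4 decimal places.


P(E) = sum_i P(M_i) P(E|M_i)
= 0.075 + 0.065
= 0.14

0.14


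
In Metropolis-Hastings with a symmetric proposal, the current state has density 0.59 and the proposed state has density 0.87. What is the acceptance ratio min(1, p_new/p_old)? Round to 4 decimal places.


Ratio = p_new / p_old = 0.87 / 0.59 = 1.4746
Acceptance = min(1, 1.4746) = 1.0

1.0


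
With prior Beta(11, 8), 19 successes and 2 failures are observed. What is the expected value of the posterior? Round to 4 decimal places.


Posterior = Beta(30, 10)
E[theta] = alpha/(alpha+beta)
= 30/40 = 0.75

0.75


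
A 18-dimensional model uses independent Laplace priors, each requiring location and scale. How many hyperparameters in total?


Per parameter: 2 (location and scale).
Total = 18 * 2 = 36

36


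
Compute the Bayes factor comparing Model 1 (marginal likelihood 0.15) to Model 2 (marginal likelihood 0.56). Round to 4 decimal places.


BF12 = marginal likelihood of M1 / marginal likelihood of M2
= 0.15/0.56
= 0.2679

0.2679


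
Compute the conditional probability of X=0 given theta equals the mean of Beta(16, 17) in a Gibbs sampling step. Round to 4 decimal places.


Mean of Beta(16, 17) = 0.4848
P(X=0 | theta=0.4848) = 0.5152

0.5152


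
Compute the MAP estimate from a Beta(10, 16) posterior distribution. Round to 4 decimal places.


MAP = mode of Beta distribution
= (alpha - 1)/(alpha + beta - 2)
= (10-1)/(10+16-2)
= 9/24 = 0.375

0.375


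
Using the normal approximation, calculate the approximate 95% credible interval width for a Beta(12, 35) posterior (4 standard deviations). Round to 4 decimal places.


Var(Beta) = 12*35/(47^2 * 48) = 0.004
SD = 0.0629
Width ~ 4*SD = 0.2517

0.2517


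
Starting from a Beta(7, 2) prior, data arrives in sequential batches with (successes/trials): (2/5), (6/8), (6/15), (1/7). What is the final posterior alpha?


In sequential Bayesian updating, we sum all successes.
Total successes = 15
Final alpha = 7 + 15 = 22

22


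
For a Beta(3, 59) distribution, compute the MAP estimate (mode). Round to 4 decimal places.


MAP = mode = (a-1)/(a+b-2)
= (3-1)/(3+59-2)
= 2/60 = 0.0333

0.0333


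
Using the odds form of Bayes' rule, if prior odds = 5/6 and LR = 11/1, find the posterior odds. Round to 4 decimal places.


Bayes' rule in odds form: posterior odds = prior odds * LR
= (5 * 11) / (6 * 1)
= 55/6 = 9.1667

9.1667


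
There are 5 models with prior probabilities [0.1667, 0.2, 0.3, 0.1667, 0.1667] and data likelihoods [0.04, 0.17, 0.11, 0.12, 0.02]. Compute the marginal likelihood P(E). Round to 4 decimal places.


P(E) = sum over models of P(M_i) * P(E|M_i)
= 0.1667*0.04 + 0.2*0.17 + 0.3*0.11 + 0.1667*0.12 + 0.1667*0.02
= 0.097

0.097


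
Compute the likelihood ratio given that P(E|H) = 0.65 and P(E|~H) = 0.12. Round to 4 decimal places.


LR = P(E|H) / P(E|~H)
= 0.65 / 0.12 = 5.4167

5.4167


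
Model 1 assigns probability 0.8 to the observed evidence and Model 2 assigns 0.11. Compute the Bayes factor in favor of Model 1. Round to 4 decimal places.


BF = P(data|M1) / P(data|M2)
= 0.8 / 0.11 = 7.2727

7.2727


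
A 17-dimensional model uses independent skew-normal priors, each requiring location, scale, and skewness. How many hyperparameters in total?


Per parameter: 3 (location, scale, and skewness).
Total = 17 * 3 = 51

51


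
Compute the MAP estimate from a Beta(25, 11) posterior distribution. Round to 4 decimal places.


MAP = mode of Beta distribution
= (alpha - 1)/(alpha + beta - 2)
= (25-1)/(25+11-2)
= 24/34 = 0.7059

0.7059


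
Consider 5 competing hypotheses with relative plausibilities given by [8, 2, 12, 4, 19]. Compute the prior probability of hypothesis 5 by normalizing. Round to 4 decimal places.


Sum of weights = 8 + 2 + 12 + 4 + 19 = 45
Normalized prior for H5 = 19 / 45
= 0.4222

0.4222


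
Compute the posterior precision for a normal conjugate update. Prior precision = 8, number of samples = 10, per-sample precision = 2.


tau_post = tau_0 + n * tau
= 8 + 10 * 2 = 28

28


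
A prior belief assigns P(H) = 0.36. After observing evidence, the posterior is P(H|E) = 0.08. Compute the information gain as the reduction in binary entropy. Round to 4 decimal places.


H(prior) = -0.36*log2(0.36) - 0.64*log2(0.64)
= 0.9427
H(post) = -0.08*log2(0.08) - 0.92*log2(0.92)
= 0.4022
IG = 0.9427 - 0.4022 = 0.5405

0.5405


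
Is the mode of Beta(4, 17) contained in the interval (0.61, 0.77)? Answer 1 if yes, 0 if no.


Mode = (a-1)/(a+b-2) = 3/19 = 0.1579
Interval: (0.61, 0.77)
Contains mode? 0

0


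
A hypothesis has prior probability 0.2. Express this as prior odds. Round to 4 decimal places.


Odds = P(H) / P(not H) = 0.2 / 0.8
= 0.25

0.25


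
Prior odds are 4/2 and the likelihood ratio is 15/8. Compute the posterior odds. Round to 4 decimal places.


Posterior odds = prior odds * likelihood ratio
= (4/2) * (15/8)
= 60 / 16
= 3.75

3.75


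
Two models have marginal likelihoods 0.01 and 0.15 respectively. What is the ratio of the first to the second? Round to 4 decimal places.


Evidence ratio = 0.01 / 0.15
= 0.0667

0.0667


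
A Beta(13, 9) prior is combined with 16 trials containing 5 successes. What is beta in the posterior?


In conjugate updating:
beta_posterior = beta_prior + (n - k)
= 9 + (16 - 5)
= 9 + 11 = 20

20


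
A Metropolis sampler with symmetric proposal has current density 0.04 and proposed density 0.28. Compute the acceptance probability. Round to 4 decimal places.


For symmetric proposals, acceptance = min(1, pi(x*)/pi(x))
= min(1, 0.28/0.04)
= min(1, 7.0) = 1.0

1.0
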